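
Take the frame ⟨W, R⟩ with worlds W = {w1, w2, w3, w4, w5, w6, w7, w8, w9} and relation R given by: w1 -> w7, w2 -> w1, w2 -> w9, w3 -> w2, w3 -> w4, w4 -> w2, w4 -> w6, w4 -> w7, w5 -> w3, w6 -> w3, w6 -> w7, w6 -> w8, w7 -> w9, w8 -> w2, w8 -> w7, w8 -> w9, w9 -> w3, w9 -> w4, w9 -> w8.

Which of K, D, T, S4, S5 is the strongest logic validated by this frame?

D

Serial (axiom D): yes — every world has a successor (e.g. w1 R w7).
Reflexive (axiom T): no — w1 is not related to itself.
Transitive (axiom 4): no — w1 R w7 and w7 R w9, but not w1 R w9.
Euclidean (axiom 5): no — w2 R w1 and w2 R w9, but not w1 R w9.
So F validates K, D; T would additionally require R to be reflexive. The strongest is D.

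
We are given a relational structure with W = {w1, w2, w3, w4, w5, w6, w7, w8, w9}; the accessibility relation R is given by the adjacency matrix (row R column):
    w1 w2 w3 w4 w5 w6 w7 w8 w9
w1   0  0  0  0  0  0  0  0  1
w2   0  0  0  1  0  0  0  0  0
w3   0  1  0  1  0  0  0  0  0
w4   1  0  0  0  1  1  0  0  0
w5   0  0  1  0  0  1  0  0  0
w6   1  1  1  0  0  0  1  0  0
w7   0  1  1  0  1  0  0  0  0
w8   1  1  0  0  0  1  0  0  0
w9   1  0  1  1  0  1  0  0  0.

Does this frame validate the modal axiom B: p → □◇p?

No

Axiom B corresponds to the accessibility relation being symmetric.
Symmetric: no — w2 R w4 but not w4 R w2.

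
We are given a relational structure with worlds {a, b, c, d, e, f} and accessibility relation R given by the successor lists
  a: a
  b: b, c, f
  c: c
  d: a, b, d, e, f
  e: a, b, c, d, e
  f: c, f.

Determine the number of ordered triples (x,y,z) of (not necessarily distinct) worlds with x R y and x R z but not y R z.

Enumerating: (b,c,b), (b,c,f), (b,f,b), (d,a,b), (d,a,d), (d,a,e), (d,a,f), (d,b,a), (d,b,d), (d,b,e), (d,e,f), (d,f,a), … and 16 more.
Total: 28.

28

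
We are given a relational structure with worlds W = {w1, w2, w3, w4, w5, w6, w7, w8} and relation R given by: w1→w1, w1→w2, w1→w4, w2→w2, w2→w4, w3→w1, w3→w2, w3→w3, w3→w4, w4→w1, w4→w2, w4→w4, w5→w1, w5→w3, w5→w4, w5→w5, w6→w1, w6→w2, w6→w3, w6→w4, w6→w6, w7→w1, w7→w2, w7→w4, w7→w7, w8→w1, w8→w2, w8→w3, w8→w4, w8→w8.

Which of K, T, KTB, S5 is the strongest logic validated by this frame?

T

Reflexive (axiom T): yes — every world is R-related to itself.
Symmetric (axiom B): no — w1 R w2 but not w2 R w1.
Euclidean (axiom 5): no — w3 R w2 and w3 R w1, but not w2 R w1.
So F validates K, T; KTB would additionally require R to be symmetric. The strongest is T.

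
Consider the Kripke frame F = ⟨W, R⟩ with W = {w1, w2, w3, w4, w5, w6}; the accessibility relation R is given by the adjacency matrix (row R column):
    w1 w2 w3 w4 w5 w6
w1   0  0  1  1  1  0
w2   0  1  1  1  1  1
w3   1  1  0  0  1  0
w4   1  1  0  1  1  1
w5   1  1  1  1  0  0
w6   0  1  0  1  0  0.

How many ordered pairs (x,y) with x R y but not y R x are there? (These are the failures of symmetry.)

R is symmetric; there are no such tuples.

0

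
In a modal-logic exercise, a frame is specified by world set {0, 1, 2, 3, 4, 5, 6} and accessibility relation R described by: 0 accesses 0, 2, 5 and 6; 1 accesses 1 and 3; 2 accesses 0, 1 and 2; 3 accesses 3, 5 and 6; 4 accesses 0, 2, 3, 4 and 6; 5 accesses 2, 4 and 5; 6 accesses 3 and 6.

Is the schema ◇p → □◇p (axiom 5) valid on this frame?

No

Axiom 5 corresponds to the accessibility relation being Euclidean.
Euclidean: no — 0 R 2 and 0 R 5, but not 2 R 5.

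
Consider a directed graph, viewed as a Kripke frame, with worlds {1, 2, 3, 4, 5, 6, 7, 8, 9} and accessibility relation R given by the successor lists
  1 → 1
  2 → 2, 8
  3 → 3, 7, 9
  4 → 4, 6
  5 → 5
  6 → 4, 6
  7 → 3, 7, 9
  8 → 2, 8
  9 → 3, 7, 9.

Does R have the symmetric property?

Symmetric: yes — every pair in R has its reverse in R.

Yes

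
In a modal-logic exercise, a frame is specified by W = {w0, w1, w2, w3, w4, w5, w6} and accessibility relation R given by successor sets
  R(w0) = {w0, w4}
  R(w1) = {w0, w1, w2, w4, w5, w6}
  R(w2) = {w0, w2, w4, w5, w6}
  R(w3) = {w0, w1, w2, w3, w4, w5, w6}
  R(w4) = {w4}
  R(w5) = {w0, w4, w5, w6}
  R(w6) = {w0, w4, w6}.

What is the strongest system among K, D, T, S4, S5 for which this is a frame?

Serial (axiom D): yes — every world has a successor (e.g. w0 R w0).
Reflexive (axiom T): yes — every world is R-related to itself.
Transitive (axiom 4): yes — every two-step R-path is closed by a direct edge.
Euclidean (axiom 5): no — w1 R w0 and w1 R w2, but not w0 R w2.
So F validates K, D, T, S4; S5 would additionally require R to be Euclidean. The strongest is S4.

S4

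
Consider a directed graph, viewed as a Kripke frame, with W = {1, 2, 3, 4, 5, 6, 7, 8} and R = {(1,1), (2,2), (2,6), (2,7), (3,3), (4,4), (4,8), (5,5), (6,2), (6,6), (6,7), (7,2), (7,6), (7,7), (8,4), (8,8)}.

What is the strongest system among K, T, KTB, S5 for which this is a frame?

S5

Reflexive (axiom T): yes — every world is R-related to itself.
Symmetric (axiom B): yes — every pair in R has its reverse in R.
Euclidean (axiom 5): yes — any two successors of a common world are R-related.
So F validates K, T, KTB, S5. The strongest is S5.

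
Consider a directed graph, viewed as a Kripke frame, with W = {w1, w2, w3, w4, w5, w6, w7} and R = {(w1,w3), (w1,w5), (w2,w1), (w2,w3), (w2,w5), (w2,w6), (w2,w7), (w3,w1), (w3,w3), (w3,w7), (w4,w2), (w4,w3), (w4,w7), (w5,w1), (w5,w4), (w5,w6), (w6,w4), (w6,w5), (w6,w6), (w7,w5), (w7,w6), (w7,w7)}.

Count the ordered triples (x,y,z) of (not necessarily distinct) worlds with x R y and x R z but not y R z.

38

Enumerating: (w1,w3,w5), (w1,w5,w3), (w1,w5,w5), (w2,w1,w1), (w2,w1,w6), (w2,w1,w7), (w2,w3,w5), (w2,w3,w6), (w2,w5,w3), (w2,w5,w5), (w2,w5,w7), (w2,w6,w1), … and 26 more.
Total: 38.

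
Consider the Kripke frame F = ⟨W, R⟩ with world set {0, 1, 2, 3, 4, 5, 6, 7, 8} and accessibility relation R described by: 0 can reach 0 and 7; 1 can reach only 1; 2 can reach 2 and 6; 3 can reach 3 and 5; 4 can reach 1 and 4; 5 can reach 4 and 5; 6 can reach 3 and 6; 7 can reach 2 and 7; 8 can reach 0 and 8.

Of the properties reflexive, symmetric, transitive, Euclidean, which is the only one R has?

reflexive

Reflexive: yes — every world is R-related to itself.
Symmetric: no — 0 R 7 but not 7 R 0.
Transitive: no — 0 R 7 and 7 R 2, but not 0 R 2.
Euclidean: no — 0 R 7 and 0 R 0, but not 7 R 0.
Only reflexive holds.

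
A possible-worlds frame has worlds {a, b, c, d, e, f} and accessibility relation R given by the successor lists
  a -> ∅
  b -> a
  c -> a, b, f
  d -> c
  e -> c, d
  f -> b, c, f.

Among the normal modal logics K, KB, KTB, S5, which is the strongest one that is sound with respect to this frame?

K

Symmetric (axiom B): no — b R a but not a R b.
Reflexive (axiom T): no — a is not related to itself.
Euclidean (axiom 5): no — c R a and c R b, but not a R b.
So F validates K; KB would additionally require R to be symmetric. The strongest is K.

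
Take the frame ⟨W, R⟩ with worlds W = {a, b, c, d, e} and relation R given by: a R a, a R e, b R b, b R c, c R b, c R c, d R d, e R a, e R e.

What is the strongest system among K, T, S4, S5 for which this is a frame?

Reflexive (axiom T): yes — every world is R-related to itself.
Transitive (axiom 4): yes — every two-step R-path is closed by a direct edge.
Euclidean (axiom 5): yes — any two successors of a common world are R-related.
So F validates K, T, S4, S5. The strongest is S5.

S5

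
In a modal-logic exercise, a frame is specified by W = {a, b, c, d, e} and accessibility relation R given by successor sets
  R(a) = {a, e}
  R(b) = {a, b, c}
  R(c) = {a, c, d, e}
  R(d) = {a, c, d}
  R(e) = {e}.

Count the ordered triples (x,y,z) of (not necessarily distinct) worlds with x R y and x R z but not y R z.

Enumerating: (a,e,a), (b,a,b), (b,a,c), (b,c,b), (c,a,c), (c,a,d), (c,d,e), (c,e,a), (c,e,c), (c,e,d), (d,a,c), (d,a,d).

12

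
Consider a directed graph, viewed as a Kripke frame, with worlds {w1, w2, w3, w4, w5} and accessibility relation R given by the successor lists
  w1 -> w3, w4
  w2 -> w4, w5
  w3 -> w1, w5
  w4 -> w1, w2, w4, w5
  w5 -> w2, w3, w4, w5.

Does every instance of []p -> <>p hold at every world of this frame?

By correspondence theory, D is valid on a frame iff R is serial.
Serial: yes — every world has a successor (e.g. w1 R w3).

Yes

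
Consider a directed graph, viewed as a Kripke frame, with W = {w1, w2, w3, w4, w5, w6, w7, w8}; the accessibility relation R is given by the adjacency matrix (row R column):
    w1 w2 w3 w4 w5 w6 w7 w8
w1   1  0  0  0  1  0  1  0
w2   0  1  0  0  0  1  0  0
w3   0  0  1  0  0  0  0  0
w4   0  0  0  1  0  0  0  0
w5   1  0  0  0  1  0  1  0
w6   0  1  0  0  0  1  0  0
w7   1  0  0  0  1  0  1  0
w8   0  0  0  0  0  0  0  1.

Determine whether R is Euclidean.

Euclidean: yes — any two successors of a common world are R-related.

Yes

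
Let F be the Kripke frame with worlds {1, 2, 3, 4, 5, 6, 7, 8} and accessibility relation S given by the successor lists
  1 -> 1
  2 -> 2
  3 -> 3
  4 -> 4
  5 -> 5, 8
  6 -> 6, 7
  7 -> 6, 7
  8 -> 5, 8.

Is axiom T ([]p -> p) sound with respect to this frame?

Axiom T corresponds to the accessibility relation being reflexive.
Reflexive: yes — every world is S-related to itself.

Yes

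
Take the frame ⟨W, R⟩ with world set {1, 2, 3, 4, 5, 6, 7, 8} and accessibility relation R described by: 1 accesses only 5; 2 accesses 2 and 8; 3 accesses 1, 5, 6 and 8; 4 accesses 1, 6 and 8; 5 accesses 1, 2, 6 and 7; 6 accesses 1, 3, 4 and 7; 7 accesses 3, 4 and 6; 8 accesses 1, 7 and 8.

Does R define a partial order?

Reflexive: no — 1 is not related to itself.
Transitive: no — 1 R 5 and 5 R 2, but not 1 R 2.
Antisymmetric: no — 1 R 5 and 5 R 1 with 1 ≠ 5.
So R is not a partial order.

No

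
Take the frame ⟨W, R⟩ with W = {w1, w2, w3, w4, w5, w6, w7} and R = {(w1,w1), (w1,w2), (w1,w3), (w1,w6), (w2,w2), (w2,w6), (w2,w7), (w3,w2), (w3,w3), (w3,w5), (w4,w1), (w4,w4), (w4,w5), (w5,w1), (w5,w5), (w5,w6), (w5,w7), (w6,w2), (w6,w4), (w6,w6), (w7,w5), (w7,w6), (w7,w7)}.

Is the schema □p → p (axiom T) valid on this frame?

By correspondence theory, T is valid on a frame iff R is reflexive.
Reflexive: yes — every world is R-related to itself.

Yes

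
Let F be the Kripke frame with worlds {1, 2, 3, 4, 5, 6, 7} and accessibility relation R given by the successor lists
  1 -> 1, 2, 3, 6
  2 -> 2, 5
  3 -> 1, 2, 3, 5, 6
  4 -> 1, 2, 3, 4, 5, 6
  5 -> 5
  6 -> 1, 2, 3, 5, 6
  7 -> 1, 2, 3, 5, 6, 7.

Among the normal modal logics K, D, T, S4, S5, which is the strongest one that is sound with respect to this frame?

Serial (axiom D): yes — every world has a successor (e.g. 1 R 1).
Reflexive (axiom T): yes — every world is R-related to itself.
Transitive (axiom 4): no — 1 R 2 and 2 R 5, but not 1 R 5.
Euclidean (axiom 5): no — 1 R 2 and 1 R 3, but not 2 R 3.
So F validates K, D, T; S4 would additionally require R to be transitive. The strongest is T.

T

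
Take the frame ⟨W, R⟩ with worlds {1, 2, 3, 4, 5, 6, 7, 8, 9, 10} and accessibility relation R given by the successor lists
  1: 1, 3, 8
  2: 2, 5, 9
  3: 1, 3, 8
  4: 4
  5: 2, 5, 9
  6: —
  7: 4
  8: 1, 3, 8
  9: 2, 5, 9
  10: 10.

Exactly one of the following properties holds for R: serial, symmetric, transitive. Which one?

transitive

Serial: no — 6 has no R-successor.
Symmetric: no — 7 R 4 but not 4 R 7.
Transitive: yes — every two-step R-path is closed by a direct edge.
Only transitive holds.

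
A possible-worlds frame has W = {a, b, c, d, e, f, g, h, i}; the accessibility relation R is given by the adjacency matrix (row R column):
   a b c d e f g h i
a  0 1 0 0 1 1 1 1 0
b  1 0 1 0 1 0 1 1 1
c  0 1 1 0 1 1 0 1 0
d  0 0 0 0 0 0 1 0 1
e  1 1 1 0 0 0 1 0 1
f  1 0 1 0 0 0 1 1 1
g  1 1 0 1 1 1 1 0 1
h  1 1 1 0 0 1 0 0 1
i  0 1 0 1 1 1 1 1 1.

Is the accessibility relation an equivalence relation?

Reflexive: no — a is not related to itself.
Symmetric: yes — every pair in R has its reverse in R.
Transitive: no — a R b and b R c, but not a R c.
So R is not an equivalence relation.

No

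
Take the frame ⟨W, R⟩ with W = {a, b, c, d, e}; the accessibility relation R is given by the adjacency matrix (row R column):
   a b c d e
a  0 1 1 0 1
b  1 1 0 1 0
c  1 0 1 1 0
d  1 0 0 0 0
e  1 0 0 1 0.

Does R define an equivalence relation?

No

Reflexive: no — a is not related to itself.
Symmetric: no — b R d but not d R b.
Transitive: no — a R b and b R d, but not a R d.
So R is not an equivalence relation.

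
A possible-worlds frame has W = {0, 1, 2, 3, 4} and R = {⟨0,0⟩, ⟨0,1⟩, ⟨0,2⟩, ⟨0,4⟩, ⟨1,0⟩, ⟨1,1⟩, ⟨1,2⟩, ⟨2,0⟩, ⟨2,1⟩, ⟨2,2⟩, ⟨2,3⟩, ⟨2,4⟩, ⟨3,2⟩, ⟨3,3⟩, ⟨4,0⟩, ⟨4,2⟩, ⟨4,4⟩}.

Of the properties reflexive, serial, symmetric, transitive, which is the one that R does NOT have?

transitive

Reflexive: yes — every world is R-related to itself.
Serial: yes — every world has a successor (e.g. 0 R 0).
Symmetric: yes — every pair in R has its reverse in R.
Transitive: no — 0 R 2 and 2 R 3, but not 0 R 3.
Only transitive fails.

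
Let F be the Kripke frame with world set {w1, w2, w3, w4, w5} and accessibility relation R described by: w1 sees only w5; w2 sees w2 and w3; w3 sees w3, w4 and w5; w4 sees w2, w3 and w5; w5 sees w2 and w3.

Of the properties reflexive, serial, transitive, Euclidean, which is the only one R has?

serial

Reflexive: no — w1 is not related to itself.
Serial: yes — every world has a successor (e.g. w1 R w5).
Transitive: no — w1 R w5 and w5 R w2, but not w1 R w2.
Euclidean: no — w3 R w5 and w3 R w4, but not w5 R w4.
Only serial holds.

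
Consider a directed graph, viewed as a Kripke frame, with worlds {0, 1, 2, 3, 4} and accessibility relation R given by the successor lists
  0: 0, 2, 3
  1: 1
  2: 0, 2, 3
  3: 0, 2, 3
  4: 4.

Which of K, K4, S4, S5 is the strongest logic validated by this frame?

Transitive (axiom 4): yes — every two-step R-path is closed by a direct edge.
Reflexive (axiom T): yes — every world is R-related to itself.
Euclidean (axiom 5): yes — any two successors of a common world are R-related.
So F validates K, K4, S4, S5. The strongest is S5.

S5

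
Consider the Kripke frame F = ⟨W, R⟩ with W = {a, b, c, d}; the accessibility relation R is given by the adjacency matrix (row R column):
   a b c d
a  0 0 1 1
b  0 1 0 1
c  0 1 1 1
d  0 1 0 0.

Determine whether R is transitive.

Transitive: no — a R c and c R b, but not a R b.

No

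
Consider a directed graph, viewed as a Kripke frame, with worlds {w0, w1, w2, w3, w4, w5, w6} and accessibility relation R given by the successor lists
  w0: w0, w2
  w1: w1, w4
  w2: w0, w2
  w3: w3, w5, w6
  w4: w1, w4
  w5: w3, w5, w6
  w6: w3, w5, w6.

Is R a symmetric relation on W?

Yes

Symmetric: yes — every pair in R has its reverse in R.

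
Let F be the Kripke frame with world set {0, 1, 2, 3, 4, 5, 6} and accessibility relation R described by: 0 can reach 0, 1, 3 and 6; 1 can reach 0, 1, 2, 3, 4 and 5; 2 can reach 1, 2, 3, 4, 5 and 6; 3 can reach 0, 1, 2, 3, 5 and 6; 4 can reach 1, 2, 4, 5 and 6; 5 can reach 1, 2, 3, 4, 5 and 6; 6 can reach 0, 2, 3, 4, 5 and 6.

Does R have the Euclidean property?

No

Euclidean: no — 0 R 1 and 0 R 6, but not 1 R 6.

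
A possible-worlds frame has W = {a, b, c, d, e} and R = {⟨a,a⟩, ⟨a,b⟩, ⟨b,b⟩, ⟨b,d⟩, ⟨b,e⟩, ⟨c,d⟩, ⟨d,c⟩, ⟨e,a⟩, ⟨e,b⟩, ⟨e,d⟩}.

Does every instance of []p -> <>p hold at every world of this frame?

Yes

Axiom D corresponds to the accessibility relation being serial.
Serial: yes — every world has a successor (e.g. a R a).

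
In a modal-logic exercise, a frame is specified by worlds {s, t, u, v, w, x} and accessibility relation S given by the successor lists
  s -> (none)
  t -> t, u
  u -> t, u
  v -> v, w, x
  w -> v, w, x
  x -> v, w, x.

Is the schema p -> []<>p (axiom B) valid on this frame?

Yes

Axiom B corresponds to the accessibility relation being symmetric.
Symmetric: yes — every pair in S has its reverse in S.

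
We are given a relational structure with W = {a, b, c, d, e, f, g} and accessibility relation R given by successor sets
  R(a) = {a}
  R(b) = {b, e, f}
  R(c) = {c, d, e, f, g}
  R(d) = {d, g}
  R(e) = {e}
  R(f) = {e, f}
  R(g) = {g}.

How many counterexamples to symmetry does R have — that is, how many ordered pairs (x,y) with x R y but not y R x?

Enumerating: (b,e), (b,f), (c,d), (c,e), (c,f), (c,g), (d,g), (f,e).

8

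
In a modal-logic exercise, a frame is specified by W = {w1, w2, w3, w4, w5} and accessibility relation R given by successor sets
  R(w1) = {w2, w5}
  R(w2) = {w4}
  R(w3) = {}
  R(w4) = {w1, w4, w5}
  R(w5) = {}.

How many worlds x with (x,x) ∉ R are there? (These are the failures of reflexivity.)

4

Enumerating: w1, w2, w3, w5.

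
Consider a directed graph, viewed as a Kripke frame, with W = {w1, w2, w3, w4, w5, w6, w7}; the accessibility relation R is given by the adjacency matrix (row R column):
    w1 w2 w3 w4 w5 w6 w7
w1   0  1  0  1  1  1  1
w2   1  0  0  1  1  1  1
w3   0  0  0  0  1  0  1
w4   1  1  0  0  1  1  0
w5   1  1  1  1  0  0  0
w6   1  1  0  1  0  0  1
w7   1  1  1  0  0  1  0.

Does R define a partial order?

Reflexive: no — w1 is not related to itself.
Transitive: no — w1 R w5 and w5 R w3, but not w1 R w3.
Antisymmetric: no — w1 R w2 and w2 R w1 with w1 ≠ w2.
So R is not a partial order.

No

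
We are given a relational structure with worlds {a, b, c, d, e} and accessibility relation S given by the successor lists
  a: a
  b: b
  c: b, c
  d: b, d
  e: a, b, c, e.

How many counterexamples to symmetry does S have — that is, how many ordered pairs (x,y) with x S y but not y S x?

5

Enumerating: (c,b), (d,b), (e,a), (e,b), (e,c).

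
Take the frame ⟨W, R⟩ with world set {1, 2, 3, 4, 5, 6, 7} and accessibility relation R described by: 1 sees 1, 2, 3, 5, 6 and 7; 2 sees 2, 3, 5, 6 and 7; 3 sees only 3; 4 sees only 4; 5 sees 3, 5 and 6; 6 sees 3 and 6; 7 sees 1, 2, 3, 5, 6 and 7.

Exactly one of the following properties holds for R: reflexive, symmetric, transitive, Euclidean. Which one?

reflexive

Reflexive: yes — every world is R-related to itself.
Symmetric: no — 1 R 2 but not 2 R 1.
Transitive: no — 2 R 7 and 7 R 1, but not 2 R 1.
Euclidean: no — 1 R 3 and 1 R 2, but not 3 R 2.
Only reflexive holds.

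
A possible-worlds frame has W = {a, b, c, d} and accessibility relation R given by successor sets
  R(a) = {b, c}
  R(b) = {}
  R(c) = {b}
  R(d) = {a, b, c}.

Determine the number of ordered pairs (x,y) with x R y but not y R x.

6

Enumerating: (a,b), (a,c), (c,b), (d,a), (d,b), (d,c).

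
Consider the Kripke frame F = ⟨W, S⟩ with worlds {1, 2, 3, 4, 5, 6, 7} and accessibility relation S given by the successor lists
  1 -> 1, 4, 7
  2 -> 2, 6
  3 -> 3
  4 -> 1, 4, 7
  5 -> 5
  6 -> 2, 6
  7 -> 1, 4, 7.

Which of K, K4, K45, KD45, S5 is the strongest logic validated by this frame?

S5

Transitive (axiom 4): yes — every two-step S-path is closed by a direct edge.
Euclidean (axiom 5): yes — any two successors of a common world are S-related.
Serial (axiom D): yes — every world has a successor (e.g. 1 S 1).
Reflexive (axiom T): yes — every world is S-related to itself.
So F validates K, K4, K45, KD45, S5. The strongest is S5.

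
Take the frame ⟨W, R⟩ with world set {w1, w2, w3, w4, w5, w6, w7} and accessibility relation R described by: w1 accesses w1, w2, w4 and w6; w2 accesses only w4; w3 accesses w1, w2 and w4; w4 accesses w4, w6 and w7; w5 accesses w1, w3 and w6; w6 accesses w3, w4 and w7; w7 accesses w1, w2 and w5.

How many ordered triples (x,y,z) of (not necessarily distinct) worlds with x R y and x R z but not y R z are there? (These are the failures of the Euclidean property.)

33

Enumerating: (w1,w2,w1), (w1,w2,w2), (w1,w2,w6), (w1,w4,w1), (w1,w4,w2), (w1,w6,w1), (w1,w6,w2), (w1,w6,w6), (w3,w2,w1), (w3,w2,w2), (w3,w4,w1), (w3,w4,w2), … and 21 more.
Total: 33.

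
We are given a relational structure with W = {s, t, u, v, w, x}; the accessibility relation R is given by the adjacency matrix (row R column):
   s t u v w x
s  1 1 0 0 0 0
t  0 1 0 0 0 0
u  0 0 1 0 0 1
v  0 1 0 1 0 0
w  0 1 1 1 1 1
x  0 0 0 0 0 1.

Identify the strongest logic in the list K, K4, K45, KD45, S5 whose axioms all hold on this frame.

Transitive (axiom 4): yes — every two-step R-path is closed by a direct edge.
Euclidean (axiom 5): no — w R t and w R u, but not t R u.
Serial (axiom D): yes — every world has a successor (e.g. s R s).
Reflexive (axiom T): yes — every world is R-related to itself.
So F validates K, K4; K45 would additionally require R to be Euclidean. The strongest is K4.

K4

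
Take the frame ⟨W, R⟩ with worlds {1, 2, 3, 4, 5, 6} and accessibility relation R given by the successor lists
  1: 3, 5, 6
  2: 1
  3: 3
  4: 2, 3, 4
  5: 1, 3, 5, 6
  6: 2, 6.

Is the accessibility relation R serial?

Serial: yes — every world has a successor (e.g. 1 R 3).

Yes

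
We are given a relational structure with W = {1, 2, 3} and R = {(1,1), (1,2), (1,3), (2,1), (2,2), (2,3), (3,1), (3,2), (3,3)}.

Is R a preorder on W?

Yes

Reflexive: yes — every world is R-related to itself.
Transitive: yes — every two-step R-path is closed by a direct edge.
So R is a preorder.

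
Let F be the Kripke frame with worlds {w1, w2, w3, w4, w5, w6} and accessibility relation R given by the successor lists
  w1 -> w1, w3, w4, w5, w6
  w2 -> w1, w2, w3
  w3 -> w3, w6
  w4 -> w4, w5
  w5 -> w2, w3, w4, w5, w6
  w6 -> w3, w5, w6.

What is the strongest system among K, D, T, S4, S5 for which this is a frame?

T

Serial (axiom D): yes — every world has a successor (e.g. w1 R w1).
Reflexive (axiom T): yes — every world is R-related to itself.
Transitive (axiom 4): no — w1 R w5 and w5 R w2, but not w1 R w2.
Euclidean (axiom 5): no — w1 R w3 and w1 R w4, but not w3 R w4.
So F validates K, D, T; S4 would additionally require R to be transitive. The strongest is T.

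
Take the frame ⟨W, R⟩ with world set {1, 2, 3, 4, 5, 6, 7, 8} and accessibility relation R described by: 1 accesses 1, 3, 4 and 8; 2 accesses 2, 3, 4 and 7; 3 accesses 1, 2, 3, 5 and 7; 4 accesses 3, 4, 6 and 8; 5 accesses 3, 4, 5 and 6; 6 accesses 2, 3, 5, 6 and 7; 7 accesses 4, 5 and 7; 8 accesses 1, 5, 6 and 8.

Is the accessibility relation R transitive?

Transitive: no — 1 R 3 and 3 R 2, but not 1 R 2.

No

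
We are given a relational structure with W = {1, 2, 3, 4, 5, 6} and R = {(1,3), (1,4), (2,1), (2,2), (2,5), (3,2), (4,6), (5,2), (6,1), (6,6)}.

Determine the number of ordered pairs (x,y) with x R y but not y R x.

6

Enumerating: (1,3), (1,4), (2,1), (3,2), (4,6), (6,1).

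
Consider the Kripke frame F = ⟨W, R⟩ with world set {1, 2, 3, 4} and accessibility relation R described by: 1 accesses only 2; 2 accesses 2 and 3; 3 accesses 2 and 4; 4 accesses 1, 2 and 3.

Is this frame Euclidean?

Euclidean: no — 3 R 2 and 3 R 4, but not 2 R 4.

No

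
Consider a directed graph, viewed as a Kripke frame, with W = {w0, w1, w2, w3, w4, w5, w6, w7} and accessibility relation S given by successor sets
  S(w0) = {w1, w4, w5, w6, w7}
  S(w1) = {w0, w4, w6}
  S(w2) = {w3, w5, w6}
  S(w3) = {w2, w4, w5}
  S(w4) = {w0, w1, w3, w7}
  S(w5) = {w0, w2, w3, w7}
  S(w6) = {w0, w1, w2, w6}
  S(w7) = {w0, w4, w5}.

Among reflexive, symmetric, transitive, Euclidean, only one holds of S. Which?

symmetric

Reflexive: no — w0 is not related to itself.
Symmetric: yes — every pair in S has its reverse in S.
Transitive: no — w0 S w4 and w4 S w3, but not w0 S w3.
Euclidean: no — w0 S w1 and w0 S w5, but not w1 S w5.
Only symmetric holds.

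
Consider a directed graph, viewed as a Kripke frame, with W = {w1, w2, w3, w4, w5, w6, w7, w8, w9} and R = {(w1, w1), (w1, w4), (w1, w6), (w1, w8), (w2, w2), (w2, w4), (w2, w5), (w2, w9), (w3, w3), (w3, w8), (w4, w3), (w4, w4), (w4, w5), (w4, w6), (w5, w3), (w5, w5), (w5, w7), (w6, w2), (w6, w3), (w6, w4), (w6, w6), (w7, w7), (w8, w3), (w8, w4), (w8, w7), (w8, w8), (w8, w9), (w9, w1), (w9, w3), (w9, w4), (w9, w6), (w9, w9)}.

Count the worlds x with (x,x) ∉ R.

0

R is reflexive; there are no such worlds.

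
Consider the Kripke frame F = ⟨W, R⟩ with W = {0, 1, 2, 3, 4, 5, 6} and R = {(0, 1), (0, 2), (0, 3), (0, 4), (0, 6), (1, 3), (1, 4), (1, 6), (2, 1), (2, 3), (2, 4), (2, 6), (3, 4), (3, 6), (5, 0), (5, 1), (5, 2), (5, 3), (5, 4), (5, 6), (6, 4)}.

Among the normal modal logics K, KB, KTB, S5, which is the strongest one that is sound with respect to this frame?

K

Symmetric (axiom B): no — 0 R 1 but not 1 R 0.
Reflexive (axiom T): no — 0 is not related to itself.
Euclidean (axiom 5): no — 0 R 1 and 0 R 2, but not 1 R 2.
So F validates K; KB would additionally require R to be symmetric. The strongest is K.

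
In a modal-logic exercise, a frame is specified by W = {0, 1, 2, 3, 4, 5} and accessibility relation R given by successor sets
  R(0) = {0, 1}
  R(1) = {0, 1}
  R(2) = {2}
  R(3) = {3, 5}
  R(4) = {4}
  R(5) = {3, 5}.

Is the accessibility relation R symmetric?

Yes

Symmetric: yes — every pair in R has its reverse in R.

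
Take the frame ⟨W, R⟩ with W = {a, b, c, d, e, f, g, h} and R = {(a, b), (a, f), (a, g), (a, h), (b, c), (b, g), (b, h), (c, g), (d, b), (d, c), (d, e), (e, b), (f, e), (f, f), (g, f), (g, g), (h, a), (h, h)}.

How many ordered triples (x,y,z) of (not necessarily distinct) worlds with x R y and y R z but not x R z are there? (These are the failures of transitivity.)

Enumerating: (a,b,c), (a,f,e), (a,h,a), (b,g,f), (b,h,a), (c,g,f), (d,b,g), (d,b,h), (d,c,g), (e,b,c), (e,b,g), (e,b,h), (f,e,b), (g,f,e), (h,a,b), (h,a,f), (h,a,g).

17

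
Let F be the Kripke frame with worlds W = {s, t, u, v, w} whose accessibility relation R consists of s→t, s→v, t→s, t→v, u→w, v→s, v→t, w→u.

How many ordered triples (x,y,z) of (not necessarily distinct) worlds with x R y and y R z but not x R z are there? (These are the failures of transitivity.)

8

Enumerating: (s,t,s), (s,v,s), (t,s,t), (t,v,t), (u,w,u), (v,s,v), (v,t,v), (w,u,w).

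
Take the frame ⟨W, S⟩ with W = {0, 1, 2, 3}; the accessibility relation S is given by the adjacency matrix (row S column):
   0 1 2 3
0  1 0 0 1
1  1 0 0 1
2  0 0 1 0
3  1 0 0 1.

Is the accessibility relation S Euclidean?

Euclidean: yes — any two successors of a common world are S-related.

Yes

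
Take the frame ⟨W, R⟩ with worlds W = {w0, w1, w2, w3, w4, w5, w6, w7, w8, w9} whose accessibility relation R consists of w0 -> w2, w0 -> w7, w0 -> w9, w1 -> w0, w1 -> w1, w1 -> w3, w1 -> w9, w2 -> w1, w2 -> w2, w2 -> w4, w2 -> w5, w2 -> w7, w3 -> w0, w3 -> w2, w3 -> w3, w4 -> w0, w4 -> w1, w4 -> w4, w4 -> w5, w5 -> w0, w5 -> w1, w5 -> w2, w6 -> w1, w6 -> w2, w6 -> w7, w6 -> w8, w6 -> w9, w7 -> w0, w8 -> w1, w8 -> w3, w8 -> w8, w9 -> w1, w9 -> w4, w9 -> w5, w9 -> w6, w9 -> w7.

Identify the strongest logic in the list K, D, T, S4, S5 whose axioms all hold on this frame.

D

Serial (axiom D): yes — every world has a successor (e.g. w0 R w2).
Reflexive (axiom T): no — w0 is not related to itself.
Transitive (axiom 4): no — w0 R w2 and w2 R w1, but not w0 R w1.
Euclidean (axiom 5): no — w0 R w2 and w0 R w9, but not w2 R w9.
So F validates K, D; T would additionally require R to be reflexive. The strongest is D.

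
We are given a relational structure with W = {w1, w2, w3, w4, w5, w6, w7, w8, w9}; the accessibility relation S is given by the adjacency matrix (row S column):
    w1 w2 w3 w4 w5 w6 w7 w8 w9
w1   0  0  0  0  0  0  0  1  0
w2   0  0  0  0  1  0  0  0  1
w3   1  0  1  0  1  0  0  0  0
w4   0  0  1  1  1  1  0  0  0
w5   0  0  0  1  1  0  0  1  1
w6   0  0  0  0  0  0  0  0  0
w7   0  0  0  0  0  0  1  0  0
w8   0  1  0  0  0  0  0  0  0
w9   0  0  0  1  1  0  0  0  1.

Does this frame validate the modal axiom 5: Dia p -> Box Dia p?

No

By correspondence theory, 5 is valid on a frame iff S is Euclidean.
Euclidean: no — w3 S w1 and w3 S w5, but not w1 S w5.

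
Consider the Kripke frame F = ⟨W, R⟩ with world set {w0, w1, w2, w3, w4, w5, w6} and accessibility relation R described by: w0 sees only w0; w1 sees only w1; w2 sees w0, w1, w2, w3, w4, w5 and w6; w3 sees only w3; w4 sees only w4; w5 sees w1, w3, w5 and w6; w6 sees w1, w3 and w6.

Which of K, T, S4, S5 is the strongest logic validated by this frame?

S4

Reflexive (axiom T): yes — every world is R-related to itself.
Transitive (axiom 4): yes — every two-step R-path is closed by a direct edge.
Euclidean (axiom 5): no — w2 R w0 and w2 R w1, but not w0 R w1.
So F validates K, T, S4; S5 would additionally require R to be Euclidean. The strongest is S4.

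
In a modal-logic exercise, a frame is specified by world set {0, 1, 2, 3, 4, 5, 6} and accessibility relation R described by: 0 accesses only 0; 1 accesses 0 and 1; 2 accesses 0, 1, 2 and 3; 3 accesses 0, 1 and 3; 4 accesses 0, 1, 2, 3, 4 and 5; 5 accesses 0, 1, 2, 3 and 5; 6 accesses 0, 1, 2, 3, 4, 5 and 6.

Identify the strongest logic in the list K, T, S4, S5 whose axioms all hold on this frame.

S4

Reflexive (axiom T): yes — every world is R-related to itself.
Transitive (axiom 4): yes — every two-step R-path is closed by a direct edge.
Euclidean (axiom 5): no — 2 R 0 and 2 R 1, but not 0 R 1.
So F validates K, T, S4; S5 would additionally require R to be Euclidean. The strongest is S4.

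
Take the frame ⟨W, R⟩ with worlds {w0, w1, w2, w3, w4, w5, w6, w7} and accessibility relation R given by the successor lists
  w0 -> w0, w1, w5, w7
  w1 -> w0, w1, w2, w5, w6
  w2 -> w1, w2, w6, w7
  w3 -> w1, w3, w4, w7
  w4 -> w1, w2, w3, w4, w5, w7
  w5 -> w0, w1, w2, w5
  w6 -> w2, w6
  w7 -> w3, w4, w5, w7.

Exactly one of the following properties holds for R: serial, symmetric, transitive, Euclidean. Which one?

Serial: yes — every world has a successor (e.g. w0 R w0).
Symmetric: no — w0 R w7 but not w7 R w0.
Transitive: no — w0 R w1 and w1 R w2, but not w0 R w2.
Euclidean: no — w0 R w1 and w0 R w7, but not w1 R w7.
Only serial holds.

serial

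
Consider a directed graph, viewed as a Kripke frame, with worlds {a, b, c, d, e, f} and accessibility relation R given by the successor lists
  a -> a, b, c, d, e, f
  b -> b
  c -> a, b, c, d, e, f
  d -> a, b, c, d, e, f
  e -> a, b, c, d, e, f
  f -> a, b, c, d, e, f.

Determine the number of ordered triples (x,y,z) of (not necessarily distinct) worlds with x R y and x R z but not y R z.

Enumerating: (a,b,a), (a,b,c), (a,b,d), (a,b,e), (a,b,f), (c,b,a), (c,b,c), (c,b,d), (c,b,e), (c,b,f), (d,b,a), (d,b,c), … and 13 more.
Total: 25.

25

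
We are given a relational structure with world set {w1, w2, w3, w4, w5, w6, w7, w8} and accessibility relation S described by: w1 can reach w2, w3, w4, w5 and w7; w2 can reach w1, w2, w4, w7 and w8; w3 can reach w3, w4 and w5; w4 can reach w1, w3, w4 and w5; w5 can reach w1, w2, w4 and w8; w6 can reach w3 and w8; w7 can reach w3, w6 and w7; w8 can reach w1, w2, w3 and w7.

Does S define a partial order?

No

Reflexive: no — w1 is not related to itself.
Transitive: no — w1 S w2 and w2 S w8, but not w1 S w8.
Antisymmetric: no — w1 S w2 and w2 S w1 with w1 ≠ w2.
So S is not a partial order.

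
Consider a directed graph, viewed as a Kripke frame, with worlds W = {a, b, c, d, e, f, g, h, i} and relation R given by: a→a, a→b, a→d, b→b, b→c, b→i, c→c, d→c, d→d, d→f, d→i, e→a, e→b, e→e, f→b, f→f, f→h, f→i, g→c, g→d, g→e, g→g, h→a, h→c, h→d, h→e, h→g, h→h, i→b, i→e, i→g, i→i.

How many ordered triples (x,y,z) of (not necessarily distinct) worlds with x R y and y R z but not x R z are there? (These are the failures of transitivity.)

Enumerating: (a,b,c), (a,b,i), (a,d,c), (a,d,f), (a,d,i), (b,i,e), (b,i,g), (d,f,b), (d,f,h), (d,i,b), (d,i,e), (d,i,g), … and 23 more.
Total: 35.

35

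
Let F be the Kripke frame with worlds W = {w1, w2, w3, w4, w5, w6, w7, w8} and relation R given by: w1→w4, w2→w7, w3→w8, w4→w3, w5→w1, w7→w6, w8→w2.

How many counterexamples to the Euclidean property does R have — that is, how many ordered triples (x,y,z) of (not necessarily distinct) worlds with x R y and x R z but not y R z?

7

Enumerating: (w1,w4,w4), (w2,w7,w7), (w3,w8,w8), (w4,w3,w3), (w5,w1,w1), (w7,w6,w6), (w8,w2,w2).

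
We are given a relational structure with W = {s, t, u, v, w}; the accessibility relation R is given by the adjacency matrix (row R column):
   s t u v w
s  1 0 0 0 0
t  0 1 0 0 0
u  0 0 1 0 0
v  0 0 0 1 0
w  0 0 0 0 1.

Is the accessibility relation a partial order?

Yes

Reflexive: yes — every world is R-related to itself.
Transitive: yes — every two-step R-path is closed by a direct edge.
Antisymmetric: yes — no distinct pair is related both ways.
So R is a partial order.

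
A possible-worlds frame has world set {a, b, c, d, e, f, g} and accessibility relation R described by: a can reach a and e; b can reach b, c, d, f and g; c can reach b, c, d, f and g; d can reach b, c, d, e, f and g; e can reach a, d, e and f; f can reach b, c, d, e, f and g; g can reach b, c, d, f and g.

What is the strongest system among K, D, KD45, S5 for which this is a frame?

D

Serial (axiom D): yes — every world has a successor (e.g. a R a).
Euclidean (axiom 5): no — d R b and d R e, but not b R e.
Transitive (axiom 4): no — a R e and e R d, but not a R d.
Reflexive (axiom T): yes — every world is R-related to itself.
So F validates K, D; KD45 would additionally require R to be Euclidean and transitive. The strongest is D.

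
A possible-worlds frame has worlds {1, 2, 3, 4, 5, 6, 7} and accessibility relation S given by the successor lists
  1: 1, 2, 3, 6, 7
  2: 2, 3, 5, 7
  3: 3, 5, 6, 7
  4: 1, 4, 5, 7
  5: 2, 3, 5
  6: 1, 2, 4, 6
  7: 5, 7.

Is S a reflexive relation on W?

Reflexive: yes — every world is S-related to itself.

Yes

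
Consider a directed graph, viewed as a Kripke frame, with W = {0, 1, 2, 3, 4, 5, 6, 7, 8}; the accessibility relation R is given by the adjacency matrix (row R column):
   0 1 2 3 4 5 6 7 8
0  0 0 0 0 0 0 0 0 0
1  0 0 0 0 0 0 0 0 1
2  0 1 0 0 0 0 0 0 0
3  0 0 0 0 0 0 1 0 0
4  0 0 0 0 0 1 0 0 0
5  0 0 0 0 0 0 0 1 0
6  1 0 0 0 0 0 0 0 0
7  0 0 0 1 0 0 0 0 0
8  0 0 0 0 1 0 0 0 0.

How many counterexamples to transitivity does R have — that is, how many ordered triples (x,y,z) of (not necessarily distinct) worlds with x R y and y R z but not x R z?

Enumerating: (1,8,4), (2,1,8), (3,6,0), (4,5,7), (5,7,3), (7,3,6), (8,4,5).

7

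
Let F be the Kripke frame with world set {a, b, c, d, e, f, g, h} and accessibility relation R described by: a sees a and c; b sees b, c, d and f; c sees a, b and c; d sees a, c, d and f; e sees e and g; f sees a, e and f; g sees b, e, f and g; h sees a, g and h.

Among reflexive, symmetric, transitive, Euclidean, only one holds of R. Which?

Reflexive: yes — every world is R-related to itself.
Symmetric: no — b R d but not d R b.
Transitive: no — a R c and c R b, but not a R b.
Euclidean: no — b R c and b R d, but not c R d.
Only reflexive holds.

reflexive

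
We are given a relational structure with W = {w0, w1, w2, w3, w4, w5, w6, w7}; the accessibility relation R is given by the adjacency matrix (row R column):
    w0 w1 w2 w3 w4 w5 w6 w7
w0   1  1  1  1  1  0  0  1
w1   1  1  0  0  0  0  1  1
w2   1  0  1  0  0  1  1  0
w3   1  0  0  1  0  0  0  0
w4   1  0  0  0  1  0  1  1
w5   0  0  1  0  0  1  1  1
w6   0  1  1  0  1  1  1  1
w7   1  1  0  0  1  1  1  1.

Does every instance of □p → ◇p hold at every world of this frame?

Yes

By correspondence theory, D is valid on a frame iff R is serial.
Serial: yes — every world has a successor (e.g. w0 R w0).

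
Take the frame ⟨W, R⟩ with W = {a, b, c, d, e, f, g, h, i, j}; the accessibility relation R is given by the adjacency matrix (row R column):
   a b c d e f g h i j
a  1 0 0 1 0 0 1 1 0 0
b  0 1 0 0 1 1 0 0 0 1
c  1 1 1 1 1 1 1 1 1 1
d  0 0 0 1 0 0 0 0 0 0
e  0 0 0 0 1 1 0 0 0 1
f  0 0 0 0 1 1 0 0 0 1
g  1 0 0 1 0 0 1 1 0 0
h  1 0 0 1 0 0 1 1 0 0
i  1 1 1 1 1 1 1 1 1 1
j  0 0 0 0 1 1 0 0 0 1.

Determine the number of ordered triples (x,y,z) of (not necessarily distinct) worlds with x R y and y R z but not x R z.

R is transitive; there are no such tuples.

0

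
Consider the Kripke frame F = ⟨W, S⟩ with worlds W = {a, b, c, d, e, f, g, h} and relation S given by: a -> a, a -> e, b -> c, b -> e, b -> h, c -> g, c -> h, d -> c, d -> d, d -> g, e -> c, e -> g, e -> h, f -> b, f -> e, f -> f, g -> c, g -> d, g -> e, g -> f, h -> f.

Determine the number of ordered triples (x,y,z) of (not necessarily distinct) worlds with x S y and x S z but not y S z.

37

Enumerating: (a,e,a), (a,e,e), (b,c,c), (b,c,e), (b,e,e), (b,h,c), (b,h,e), (b,h,h), (c,g,g), (c,g,h), (c,h,g), (c,h,h), … and 25 more.
Total: 37.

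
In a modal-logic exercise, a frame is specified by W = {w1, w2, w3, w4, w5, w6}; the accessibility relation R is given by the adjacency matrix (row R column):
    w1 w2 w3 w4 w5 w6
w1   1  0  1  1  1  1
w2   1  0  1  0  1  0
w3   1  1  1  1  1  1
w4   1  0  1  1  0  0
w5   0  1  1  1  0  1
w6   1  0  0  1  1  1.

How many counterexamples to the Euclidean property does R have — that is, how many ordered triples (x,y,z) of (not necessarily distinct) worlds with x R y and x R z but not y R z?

29

Enumerating: (w1,w4,w5), (w1,w4,w6), (w1,w5,w1), (w1,w5,w5), (w1,w6,w3), (w2,w5,w1), (w2,w5,w5), (w3,w1,w2), (w3,w2,w2), (w3,w2,w4), (w3,w2,w6), (w3,w4,w2), … and 17 more.
Total: 29.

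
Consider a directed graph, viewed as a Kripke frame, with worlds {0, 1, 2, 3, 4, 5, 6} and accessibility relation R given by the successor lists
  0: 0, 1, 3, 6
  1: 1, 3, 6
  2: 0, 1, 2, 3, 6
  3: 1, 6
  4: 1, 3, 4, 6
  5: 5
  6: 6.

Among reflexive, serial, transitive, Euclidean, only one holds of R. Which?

serial

Reflexive: no — 3 is not related to itself.
Serial: yes — every world has a successor (e.g. 0 R 0).
Transitive: no — 3 R 1 and 1 R 3, but not 3 R 3.
Euclidean: no — 0 R 6 and 0 R 1, but not 6 R 1.
Only serial holds.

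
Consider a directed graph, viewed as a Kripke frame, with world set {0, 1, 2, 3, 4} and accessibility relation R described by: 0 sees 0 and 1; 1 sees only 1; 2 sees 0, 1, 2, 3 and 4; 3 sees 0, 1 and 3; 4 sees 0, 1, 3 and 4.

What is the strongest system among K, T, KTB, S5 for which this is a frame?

T

Reflexive (axiom T): yes — every world is R-related to itself.
Symmetric (axiom B): no — 0 R 1 but not 1 R 0.
Euclidean (axiom 5): no — 2 R 0 and 2 R 3, but not 0 R 3.
So F validates K, T; KTB would additionally require R to be symmetric. The strongest is T.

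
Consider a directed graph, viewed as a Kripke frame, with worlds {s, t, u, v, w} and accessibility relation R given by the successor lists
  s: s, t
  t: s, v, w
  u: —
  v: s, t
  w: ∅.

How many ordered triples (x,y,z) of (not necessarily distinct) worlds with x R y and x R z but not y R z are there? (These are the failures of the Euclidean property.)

Enumerating: (s,t,t), (t,s,v), (t,s,w), (t,v,v), (t,v,w), (t,w,s), (t,w,v), (t,w,w), (v,t,t).

9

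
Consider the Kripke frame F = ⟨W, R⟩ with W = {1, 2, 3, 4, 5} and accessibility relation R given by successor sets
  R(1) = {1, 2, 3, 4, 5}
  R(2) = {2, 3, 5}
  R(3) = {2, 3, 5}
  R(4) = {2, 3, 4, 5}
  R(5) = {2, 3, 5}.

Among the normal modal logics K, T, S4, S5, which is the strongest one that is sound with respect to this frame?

Reflexive (axiom T): yes — every world is R-related to itself.
Transitive (axiom 4): yes — every two-step R-path is closed by a direct edge.
Euclidean (axiom 5): no — 1 R 2 and 1 R 4, but not 2 R 4.
So F validates K, T, S4; S5 would additionally require R to be Euclidean. The strongest is S4.

S4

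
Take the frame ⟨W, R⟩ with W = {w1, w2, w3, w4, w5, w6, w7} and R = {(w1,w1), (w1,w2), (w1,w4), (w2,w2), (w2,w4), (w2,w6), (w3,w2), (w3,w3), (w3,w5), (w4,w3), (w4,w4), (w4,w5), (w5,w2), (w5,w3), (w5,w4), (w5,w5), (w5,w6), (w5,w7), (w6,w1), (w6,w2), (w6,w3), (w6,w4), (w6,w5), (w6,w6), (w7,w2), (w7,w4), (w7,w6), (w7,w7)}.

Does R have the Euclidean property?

No

Euclidean: no — w1 R w4 and w1 R w2, but not w4 R w2.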